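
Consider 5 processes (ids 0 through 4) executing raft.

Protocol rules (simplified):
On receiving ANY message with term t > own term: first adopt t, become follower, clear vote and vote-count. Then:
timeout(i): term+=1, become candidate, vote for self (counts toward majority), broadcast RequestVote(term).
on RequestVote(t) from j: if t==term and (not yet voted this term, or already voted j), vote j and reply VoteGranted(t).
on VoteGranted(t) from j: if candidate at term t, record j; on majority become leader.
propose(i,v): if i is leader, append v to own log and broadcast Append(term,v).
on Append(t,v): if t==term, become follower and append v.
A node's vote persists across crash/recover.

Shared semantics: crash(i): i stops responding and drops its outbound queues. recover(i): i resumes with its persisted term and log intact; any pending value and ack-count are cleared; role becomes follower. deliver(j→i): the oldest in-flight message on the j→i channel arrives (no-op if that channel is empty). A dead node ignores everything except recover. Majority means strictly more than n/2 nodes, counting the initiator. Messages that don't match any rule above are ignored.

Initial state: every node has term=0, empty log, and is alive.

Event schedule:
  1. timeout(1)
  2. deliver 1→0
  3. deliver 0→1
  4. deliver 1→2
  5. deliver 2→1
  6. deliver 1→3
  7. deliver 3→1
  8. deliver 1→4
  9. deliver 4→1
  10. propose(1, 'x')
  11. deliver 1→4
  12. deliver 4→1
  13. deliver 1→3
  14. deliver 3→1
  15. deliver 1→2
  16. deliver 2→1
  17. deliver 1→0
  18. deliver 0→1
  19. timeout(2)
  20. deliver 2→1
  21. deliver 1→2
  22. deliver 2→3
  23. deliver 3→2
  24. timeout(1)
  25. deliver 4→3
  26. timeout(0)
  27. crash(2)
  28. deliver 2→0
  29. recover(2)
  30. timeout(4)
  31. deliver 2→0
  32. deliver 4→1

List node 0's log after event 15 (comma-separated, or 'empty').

empty

1. timeout(1):  <1:cand t1 ->
2. deliver 1→0:  <0:foll t1 ->
3. deliver 0→1:  nop
4. deliver 1→2:  <2:foll t1 ->
5. deliver 2→1:  <1:lead t1 ->
6. deliver 1→3:  <3:foll t1 ->
7. deliver 3→1:  nop
8. deliver 1→4:  <4:foll t1 ->
9. deliver 4→1:  nop
10. propose(1,'x'):  <1:lead t1 x>
11. deliver 1→4:  <4:foll t1 x>
12. deliver 4→1:  nop
13. deliver 1→3:  <3:foll t1 x>
14. deliver 3→1:  nop
15. deliver 1→2:  <2:foll t1 x>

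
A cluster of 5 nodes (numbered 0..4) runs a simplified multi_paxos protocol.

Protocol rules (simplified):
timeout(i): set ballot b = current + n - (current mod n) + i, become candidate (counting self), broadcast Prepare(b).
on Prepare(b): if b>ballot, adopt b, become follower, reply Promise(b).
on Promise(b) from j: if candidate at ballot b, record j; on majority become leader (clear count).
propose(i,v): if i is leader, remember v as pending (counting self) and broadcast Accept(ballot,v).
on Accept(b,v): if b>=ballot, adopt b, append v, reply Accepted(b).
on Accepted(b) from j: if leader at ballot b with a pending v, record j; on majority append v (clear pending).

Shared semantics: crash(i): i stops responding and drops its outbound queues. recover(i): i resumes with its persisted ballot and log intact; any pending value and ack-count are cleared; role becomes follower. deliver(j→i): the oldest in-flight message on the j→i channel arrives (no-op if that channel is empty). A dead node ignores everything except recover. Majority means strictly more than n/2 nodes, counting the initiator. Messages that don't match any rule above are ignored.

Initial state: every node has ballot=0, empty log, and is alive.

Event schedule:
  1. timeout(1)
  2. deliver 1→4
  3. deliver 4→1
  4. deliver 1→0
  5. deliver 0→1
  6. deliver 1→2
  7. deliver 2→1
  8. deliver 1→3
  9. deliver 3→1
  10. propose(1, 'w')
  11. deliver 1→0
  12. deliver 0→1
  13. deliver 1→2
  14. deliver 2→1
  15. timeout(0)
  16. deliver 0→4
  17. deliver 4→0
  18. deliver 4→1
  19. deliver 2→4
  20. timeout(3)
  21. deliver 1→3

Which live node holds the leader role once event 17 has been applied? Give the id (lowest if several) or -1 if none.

1

1. timeout(1):  <1:cand b6 ->
2. deliver 1→4:  <4:foll b6 ->
3. deliver 4→1:  nop
4. deliver 1→0:  <0:foll b6 ->
5. deliver 0→1:  <1:lead b6 ->
6. deliver 1→2:  <2:foll b6 ->
7. deliver 2→1:  nop
8. deliver 1→3:  <3:foll b6 ->
9. deliver 3→1:  nop
10. propose(1,'w'):  nop
11. deliver 1→0:  <0:foll b6 w>
12. deliver 0→1:  nop
13. deliver 1→2:  <2:foll b6 w>
14. deliver 2→1:  <1:lead b6 w>
15. timeout(0):  <0:cand b10 w>
16. deliver 0→4:  <4:foll b10 ->
17. deliver 4→0:  nop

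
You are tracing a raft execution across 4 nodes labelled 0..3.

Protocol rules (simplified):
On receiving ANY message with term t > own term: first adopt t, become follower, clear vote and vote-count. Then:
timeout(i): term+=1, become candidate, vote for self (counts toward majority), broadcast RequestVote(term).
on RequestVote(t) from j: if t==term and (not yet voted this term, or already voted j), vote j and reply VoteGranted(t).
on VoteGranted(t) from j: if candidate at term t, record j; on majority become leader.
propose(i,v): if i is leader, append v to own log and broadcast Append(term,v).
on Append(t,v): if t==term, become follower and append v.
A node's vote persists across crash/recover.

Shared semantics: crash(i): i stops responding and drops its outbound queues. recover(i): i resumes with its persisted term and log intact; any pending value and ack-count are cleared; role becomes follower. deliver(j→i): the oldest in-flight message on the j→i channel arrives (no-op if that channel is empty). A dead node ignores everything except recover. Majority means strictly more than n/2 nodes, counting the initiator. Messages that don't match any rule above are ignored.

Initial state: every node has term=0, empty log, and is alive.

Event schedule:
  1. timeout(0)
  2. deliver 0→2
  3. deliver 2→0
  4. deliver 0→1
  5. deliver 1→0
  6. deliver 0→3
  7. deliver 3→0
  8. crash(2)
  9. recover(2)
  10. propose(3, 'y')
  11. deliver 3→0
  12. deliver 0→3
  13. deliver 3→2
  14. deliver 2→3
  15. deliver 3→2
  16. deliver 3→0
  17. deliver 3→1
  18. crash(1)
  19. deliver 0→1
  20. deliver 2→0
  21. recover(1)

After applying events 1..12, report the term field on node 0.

[1] timeout(0) → N0(cand t1 [-])
[2] deliver 0→2 → N2(foll t1 [-])
[3] deliver 2→0 → ∅
[4] deliver 0→1 → N1(foll t1 [-])
[5] deliver 1→0 → N0(lead t1 [-])
[6] deliver 0→3 → N3(foll t1 [-])
[7] deliver 3→0 → ∅
[8] crash(2) → N2(✗foll t1 [-])
[9] recover(2) → N2(foll t1 [-])
[10] propose(3,'y') → ∅
[11] deliver 3→0 → ∅
[12] deliver 0→3 → ∅

1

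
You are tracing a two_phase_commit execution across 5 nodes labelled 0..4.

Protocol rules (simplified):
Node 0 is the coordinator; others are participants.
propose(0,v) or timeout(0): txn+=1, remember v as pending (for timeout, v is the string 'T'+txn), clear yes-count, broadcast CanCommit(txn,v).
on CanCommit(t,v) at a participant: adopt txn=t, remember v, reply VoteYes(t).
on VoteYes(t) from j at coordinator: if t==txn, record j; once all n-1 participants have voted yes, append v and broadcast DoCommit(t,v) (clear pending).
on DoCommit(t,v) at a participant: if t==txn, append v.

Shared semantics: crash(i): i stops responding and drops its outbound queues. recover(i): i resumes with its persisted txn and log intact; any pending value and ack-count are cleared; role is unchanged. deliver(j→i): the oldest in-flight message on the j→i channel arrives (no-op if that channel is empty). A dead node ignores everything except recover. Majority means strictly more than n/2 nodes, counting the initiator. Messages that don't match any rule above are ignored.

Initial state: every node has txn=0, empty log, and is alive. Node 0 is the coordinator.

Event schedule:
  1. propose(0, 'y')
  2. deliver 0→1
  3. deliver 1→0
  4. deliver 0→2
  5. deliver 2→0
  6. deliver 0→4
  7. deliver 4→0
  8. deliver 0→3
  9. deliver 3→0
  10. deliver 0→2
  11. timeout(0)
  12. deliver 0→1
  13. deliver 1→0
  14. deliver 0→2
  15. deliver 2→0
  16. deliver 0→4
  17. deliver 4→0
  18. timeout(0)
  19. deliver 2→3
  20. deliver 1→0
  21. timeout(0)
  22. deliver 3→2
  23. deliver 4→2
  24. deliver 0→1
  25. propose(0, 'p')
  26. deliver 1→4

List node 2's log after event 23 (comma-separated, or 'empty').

e1 propose(0,'y'): 0[coor,t=1,-]
e2 deliver 0→1: 1[part,t=1,-]
e3 deliver 1→0: ·
e4 deliver 0→2: 2[part,t=1,-]
e5 deliver 2→0: ·
e6 deliver 0→4: 4[part,t=1,-]
e7 deliver 4→0: ·
e8 deliver 0→3: 3[part,t=1,-]
e9 deliver 3→0: 0[coor,t=1,y]
e10 deliver 0→2: 2[part,t=1,y]
e11 timeout(0): 0[coor,t=2,y]
e12 deliver 0→1: 1[part,t=1,y]
e13 deliver 1→0: ·
e14 deliver 0→2: 2[part,t=2,y]
e15 deliver 2→0: ·
e16 deliver 0→4: 4[part,t=1,y]
e17 deliver 4→0: ·
e18 timeout(0): 0[coor,t=3,y]
e19 deliver 2→3: ·
e20 deliver 1→0: ·
e21 timeout(0): 0[coor,t=4,y]
e22 deliver 3→2: ·
e23 deliver 4→2: ·

y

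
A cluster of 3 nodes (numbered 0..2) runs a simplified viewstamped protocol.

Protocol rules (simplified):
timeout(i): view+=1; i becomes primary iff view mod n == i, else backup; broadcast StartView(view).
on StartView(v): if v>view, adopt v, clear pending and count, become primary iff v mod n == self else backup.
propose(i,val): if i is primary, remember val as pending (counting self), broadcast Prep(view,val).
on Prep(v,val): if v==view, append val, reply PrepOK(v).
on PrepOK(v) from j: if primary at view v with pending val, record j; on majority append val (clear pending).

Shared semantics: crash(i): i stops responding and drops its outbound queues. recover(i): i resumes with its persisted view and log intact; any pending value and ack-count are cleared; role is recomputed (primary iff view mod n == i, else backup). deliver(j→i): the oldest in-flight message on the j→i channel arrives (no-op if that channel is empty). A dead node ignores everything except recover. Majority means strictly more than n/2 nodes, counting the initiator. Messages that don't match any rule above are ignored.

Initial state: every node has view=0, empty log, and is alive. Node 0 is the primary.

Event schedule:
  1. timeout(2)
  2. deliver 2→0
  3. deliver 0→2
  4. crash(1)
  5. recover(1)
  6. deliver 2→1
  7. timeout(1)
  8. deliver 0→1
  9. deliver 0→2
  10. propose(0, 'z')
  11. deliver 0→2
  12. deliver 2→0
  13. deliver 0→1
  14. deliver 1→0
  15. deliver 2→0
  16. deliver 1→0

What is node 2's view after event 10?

1

step 1 timeout(2): 2={back,v=1,log=-}
step 2 deliver 2→0: 0={back,v=1,log=-}
step 3 deliver 0→2: —
step 4 crash(1): 1={✗back,v=0,log=-}
step 5 recover(1): 1={back,v=0,log=-}
step 6 deliver 2→1: 1={prim,v=1,log=-}
step 7 timeout(1): 1={back,v=2,log=-}
step 8 deliver 0→1: —
step 9 deliver 0→2: —
step 10 propose(0,'z'): —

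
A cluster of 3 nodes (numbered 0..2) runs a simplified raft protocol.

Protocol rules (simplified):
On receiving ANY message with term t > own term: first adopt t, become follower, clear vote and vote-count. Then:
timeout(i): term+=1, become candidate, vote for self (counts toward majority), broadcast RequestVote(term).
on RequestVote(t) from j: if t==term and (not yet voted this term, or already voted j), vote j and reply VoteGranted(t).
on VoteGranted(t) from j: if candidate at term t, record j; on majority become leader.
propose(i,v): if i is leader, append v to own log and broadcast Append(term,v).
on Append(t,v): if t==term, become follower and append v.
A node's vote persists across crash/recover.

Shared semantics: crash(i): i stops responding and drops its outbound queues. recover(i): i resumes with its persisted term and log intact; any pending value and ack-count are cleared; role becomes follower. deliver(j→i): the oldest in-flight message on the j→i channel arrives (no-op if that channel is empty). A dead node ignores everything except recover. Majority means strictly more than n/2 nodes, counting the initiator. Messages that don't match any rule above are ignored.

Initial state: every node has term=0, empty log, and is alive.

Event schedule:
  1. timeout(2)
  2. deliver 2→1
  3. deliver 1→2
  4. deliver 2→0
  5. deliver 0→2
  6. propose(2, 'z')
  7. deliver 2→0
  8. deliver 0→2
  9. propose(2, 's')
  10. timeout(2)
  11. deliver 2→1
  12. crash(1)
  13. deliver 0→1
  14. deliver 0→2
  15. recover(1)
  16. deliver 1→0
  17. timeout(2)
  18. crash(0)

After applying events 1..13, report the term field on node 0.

after 1 — timeout(2): n2:cand/t1/[-]
after 2 — deliver 2→1: n1:foll/t1/[-]
after 3 — deliver 1→2: n2:lead/t1/[-]
after 4 — deliver 2→0: n0:foll/t1/[-]
after 5 — deliver 0→2: ·
after 6 — propose(2,'z'): n2:lead/t1/[z]
after 7 — deliver 2→0: n0:foll/t1/[z]
after 8 — deliver 0→2: ·
after 9 — propose(2,'s'): n2:lead/t1/[z,s]
after 10 — timeout(2): n2:cand/t2/[z,s]
after 11 — deliver 2→1: n1:foll/t1/[z]
after 12 — crash(1): n1:✗foll/t1/[z]
after 13 — deliver 0→1: ·

1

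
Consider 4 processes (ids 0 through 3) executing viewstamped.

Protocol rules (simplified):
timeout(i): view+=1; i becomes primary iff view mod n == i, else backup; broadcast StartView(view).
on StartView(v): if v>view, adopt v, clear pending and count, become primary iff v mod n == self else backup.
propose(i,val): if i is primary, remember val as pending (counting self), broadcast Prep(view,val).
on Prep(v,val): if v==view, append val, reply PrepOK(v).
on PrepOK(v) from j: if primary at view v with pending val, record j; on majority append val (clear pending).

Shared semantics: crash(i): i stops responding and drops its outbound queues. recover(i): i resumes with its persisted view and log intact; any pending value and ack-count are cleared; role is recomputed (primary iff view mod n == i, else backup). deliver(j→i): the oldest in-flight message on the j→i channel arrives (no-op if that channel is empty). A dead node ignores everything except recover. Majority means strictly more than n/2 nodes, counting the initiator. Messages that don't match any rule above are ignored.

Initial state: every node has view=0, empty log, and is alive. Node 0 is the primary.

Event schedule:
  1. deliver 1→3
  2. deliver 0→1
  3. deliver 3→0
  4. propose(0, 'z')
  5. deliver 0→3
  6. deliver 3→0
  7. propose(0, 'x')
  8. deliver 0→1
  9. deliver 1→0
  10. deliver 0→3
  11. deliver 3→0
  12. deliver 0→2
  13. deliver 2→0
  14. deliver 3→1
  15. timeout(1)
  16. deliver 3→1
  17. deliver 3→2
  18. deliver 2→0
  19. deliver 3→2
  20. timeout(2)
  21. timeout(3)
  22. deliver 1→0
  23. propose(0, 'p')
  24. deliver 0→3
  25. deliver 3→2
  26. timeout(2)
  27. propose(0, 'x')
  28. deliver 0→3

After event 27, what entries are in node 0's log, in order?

step 1 deliver 1→3: —
step 2 deliver 0→1: —
step 3 deliver 3→0: —
step 4 propose(0,'z'): —
step 5 deliver 0→3: 3={back,v=0,log=z}
step 6 deliver 3→0: —
step 7 propose(0,'x'): —
step 8 deliver 0→1: 1={back,v=0,log=z}
step 9 deliver 1→0: —
step 10 deliver 0→3: 3={back,v=0,log=z,x}
step 11 deliver 3→0: 0={prim,v=0,log=x}
step 12 deliver 0→2: 2={back,v=0,log=z}
step 13 deliver 2→0: —
step 14 deliver 3→1: —
step 15 timeout(1): 1={prim,v=1,log=z}
step 16 deliver 3→1: —
step 17 deliver 3→2: —
step 18 deliver 2→0: —
step 19 deliver 3→2: —
step 20 timeout(2): 2={back,v=1,log=z}
step 21 timeout(3): 3={back,v=1,log=z,x}
step 22 deliver 1→0: 0={back,v=1,log=x}
step 23 propose(0,'p'): —
step 24 deliver 0→3: —
step 25 deliver 3→2: —
step 26 timeout(2): 2={prim,v=2,log=z}
step 27 propose(0,'x'): —

x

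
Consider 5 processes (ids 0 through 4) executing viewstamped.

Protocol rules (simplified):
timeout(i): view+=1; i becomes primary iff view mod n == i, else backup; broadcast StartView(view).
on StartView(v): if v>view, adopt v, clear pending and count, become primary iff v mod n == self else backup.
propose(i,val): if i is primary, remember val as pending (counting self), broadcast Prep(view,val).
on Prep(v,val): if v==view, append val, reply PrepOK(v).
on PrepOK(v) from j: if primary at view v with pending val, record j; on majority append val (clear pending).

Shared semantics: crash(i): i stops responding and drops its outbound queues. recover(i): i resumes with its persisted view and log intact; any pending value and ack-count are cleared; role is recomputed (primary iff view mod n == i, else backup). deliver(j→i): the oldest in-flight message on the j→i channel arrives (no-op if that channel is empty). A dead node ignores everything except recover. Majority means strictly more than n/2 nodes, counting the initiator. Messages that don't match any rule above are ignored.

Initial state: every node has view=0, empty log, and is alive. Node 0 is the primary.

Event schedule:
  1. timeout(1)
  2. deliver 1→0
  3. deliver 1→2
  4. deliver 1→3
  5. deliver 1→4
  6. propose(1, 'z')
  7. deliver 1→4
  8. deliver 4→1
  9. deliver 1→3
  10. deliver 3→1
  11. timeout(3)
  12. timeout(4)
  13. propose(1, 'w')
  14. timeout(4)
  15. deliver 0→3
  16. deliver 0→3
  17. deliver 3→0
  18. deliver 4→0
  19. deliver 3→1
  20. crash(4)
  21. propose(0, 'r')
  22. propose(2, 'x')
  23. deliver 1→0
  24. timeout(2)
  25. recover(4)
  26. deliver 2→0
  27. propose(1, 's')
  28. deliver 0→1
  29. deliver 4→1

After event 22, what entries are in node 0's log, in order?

empty

1. timeout(1):  <1:prim v1 ->
2. deliver 1→0:  <0:back v1 ->
3. deliver 1→2:  <2:back v1 ->
4. deliver 1→3:  <3:back v1 ->
5. deliver 1→4:  <4:back v1 ->
6. propose(1,'z'):  nop
7. deliver 1→4:  <4:back v1 z>
8. deliver 4→1:  nop
9. deliver 1→3:  <3:back v1 z>
10. deliver 3→1:  <1:prim v1 z>
11. timeout(3):  <3:back v2 z>
12. timeout(4):  <4:back v2 z>
13. propose(1,'w'):  nop
14. timeout(4):  <4:back v3 z>
15. deliver 0→3:  nop
16. deliver 0→3:  nop
17. deliver 3→0:  <0:back v2 ->
18. deliver 4→0:  nop
19. deliver 3→1:  <1:back v2 z>
20. crash(4):  <4:✗back v3 z>
21. propose(0,'r'):  nop
22. propose(2,'x'):  nop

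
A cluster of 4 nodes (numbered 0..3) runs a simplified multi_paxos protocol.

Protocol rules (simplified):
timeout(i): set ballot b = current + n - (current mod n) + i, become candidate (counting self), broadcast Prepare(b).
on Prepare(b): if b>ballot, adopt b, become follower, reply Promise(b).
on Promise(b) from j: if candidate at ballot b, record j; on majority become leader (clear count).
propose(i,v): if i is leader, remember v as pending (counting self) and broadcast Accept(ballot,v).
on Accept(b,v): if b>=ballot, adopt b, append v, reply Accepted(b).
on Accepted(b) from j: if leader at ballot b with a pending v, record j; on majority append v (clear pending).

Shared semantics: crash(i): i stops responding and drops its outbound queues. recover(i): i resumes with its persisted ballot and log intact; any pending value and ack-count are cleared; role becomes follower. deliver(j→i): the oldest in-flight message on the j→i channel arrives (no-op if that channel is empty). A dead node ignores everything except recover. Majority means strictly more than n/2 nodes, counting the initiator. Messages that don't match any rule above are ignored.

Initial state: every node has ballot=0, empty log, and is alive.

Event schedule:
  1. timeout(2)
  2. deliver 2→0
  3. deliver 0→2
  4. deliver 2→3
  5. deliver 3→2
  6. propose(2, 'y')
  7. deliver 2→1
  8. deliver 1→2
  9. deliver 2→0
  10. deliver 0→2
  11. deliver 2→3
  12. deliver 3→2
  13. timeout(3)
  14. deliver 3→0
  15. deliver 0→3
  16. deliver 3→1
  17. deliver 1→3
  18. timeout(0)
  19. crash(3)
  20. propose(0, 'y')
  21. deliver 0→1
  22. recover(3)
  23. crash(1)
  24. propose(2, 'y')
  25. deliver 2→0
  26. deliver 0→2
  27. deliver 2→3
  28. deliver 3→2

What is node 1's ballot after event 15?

6

step 1 timeout(2): 2={cand,b=6,log=-}
step 2 deliver 2→0: 0={foll,b=6,log=-}
step 3 deliver 0→2: —
step 4 deliver 2→3: 3={foll,b=6,log=-}
step 5 deliver 3→2: 2={lead,b=6,log=-}
step 6 propose(2,'y'): —
step 7 deliver 2→1: 1={foll,b=6,log=-}
step 8 deliver 1→2: —
step 9 deliver 2→0: 0={foll,b=6,log=y}
step 10 deliver 0→2: —
step 11 deliver 2→3: 3={foll,b=6,log=y}
step 12 deliver 3→2: 2={lead,b=6,log=y}
step 13 timeout(3): 3={cand,b=11,log=y}
step 14 deliver 3→0: 0={foll,b=11,log=y}
step 15 deliver 0→3: —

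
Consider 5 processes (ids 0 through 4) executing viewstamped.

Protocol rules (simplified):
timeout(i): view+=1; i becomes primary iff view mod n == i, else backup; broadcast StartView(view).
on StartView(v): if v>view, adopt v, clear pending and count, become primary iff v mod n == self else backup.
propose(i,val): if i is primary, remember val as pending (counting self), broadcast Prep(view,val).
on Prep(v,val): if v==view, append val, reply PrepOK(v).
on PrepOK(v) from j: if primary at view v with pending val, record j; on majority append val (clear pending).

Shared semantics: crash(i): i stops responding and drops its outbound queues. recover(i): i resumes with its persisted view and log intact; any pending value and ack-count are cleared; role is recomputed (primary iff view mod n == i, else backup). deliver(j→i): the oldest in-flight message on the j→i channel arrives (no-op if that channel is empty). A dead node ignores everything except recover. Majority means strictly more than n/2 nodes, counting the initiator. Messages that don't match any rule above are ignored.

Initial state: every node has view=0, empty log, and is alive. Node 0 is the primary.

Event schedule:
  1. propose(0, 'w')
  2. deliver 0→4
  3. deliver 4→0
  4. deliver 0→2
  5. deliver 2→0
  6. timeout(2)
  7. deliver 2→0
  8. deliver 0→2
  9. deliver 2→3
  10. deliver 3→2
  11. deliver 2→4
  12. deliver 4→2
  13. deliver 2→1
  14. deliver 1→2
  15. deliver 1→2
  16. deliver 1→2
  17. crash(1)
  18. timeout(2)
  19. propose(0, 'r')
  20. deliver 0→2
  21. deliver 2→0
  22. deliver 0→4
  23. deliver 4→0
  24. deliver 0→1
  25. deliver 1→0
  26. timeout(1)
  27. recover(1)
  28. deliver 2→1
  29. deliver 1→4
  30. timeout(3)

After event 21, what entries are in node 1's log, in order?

1. propose(0,'w'):  nop
2. deliver 0→4:  <4:back v0 w>
3. deliver 4→0:  nop
4. deliver 0→2:  <2:back v0 w>
5. deliver 2→0:  <0:prim v0 w>
6. timeout(2):  <2:back v1 w>
7. deliver 2→0:  <0:back v1 w>
8. deliver 0→2:  nop
9. deliver 2→3:  <3:back v1 ->
10. deliver 3→2:  nop
11. deliver 2→4:  <4:back v1 w>
12. deliver 4→2:  nop
13. deliver 2→1:  <1:prim v1 ->
14. deliver 1→2:  nop
15. deliver 1→2:  nop
16. deliver 1→2:  nop
17. crash(1):  <1:✗prim v1 ->
18. timeout(2):  <2:prim v2 w>
19. propose(0,'r'):  nop
20. deliver 0→2:  nop
21. deliver 2→0:  <0:back v2 w>

empty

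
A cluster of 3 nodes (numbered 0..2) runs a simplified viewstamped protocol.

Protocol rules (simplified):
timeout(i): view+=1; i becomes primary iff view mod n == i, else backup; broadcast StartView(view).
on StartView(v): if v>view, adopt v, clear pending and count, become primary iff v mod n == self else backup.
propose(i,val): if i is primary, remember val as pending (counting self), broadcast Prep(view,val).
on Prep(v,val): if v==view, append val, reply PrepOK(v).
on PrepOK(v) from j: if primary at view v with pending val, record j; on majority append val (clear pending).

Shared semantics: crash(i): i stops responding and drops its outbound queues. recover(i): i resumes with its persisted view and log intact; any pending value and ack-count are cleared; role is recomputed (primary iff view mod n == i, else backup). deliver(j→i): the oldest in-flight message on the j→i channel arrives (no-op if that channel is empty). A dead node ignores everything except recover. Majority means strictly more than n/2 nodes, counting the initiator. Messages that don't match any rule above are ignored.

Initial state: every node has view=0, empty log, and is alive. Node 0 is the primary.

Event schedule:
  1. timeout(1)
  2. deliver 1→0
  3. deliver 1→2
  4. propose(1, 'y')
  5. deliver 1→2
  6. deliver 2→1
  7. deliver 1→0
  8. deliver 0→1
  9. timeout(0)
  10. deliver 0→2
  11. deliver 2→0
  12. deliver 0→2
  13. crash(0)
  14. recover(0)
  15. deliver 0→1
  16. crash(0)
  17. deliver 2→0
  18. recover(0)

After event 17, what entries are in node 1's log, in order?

[1] timeout(1) → N1(prim v1 [-])
[2] deliver 1→0 → N0(back v1 [-])
[3] deliver 1→2 → N2(back v1 [-])
[4] propose(1,'y') → ∅
[5] deliver 1→2 → N2(back v1 [y])
[6] deliver 2→1 → N1(prim v1 [y])
[7] deliver 1→0 → N0(back v1 [y])
[8] deliver 0→1 → ∅
[9] timeout(0) → N0(back v2 [y])
[10] deliver 0→2 → N2(prim v2 [y])
[11] deliver 2→0 → ∅
[12] deliver 0→2 → ∅
[13] crash(0) → N0(✗back v2 [y])
[14] recover(0) → N0(back v2 [y])
[15] deliver 0→1 → ∅
[16] crash(0) → N0(✗back v2 [y])
[17] deliver 2→0 → ∅

y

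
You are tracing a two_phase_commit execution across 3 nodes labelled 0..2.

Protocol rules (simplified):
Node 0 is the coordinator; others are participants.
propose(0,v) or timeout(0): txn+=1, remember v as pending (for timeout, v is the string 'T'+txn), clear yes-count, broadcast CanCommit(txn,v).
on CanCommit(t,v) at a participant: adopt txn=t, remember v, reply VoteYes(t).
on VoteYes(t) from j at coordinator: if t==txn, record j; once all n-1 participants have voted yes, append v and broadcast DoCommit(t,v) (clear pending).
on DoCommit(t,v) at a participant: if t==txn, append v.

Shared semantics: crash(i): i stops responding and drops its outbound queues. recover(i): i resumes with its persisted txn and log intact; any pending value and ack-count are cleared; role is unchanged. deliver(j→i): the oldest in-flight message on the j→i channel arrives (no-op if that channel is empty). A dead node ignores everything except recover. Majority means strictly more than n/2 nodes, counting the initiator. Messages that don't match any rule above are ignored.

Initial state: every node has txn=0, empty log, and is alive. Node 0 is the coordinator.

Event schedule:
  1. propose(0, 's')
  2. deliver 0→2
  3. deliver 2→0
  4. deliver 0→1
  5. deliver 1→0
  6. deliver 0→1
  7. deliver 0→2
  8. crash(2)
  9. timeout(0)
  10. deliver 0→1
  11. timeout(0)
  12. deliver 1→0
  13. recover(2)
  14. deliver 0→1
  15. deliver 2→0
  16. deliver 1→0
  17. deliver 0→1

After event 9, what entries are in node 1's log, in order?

e1 propose(0,'s'): 0[coor,t=1,-]
e2 deliver 0→2: 2[part,t=1,-]
e3 deliver 2→0: ·
e4 deliver 0→1: 1[part,t=1,-]
e5 deliver 1→0: 0[coor,t=1,s]
e6 deliver 0→1: 1[part,t=1,s]
e7 deliver 0→2: 2[part,t=1,s]
e8 crash(2): 2[✗part,t=1,s]
e9 timeout(0): 0[coor,t=2,s]

s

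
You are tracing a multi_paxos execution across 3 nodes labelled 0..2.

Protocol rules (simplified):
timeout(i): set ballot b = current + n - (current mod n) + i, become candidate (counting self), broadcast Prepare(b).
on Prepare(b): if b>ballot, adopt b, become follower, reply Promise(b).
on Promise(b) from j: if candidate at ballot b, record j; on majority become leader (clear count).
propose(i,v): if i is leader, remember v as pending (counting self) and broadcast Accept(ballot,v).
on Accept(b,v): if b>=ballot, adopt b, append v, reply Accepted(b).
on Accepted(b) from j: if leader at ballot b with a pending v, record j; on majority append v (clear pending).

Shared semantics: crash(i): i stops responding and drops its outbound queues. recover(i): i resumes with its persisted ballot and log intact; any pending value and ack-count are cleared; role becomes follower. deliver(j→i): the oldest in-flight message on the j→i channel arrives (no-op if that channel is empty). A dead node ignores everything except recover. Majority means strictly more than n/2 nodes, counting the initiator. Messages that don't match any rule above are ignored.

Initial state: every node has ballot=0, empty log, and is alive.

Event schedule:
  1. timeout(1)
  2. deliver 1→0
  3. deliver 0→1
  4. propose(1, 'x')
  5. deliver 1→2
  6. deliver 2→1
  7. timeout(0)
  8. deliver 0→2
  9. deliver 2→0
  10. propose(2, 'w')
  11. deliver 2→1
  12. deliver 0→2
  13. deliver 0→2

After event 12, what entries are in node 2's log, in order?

1. timeout(1):  <1:cand b4 ->
2. deliver 1→0:  <0:foll b4 ->
3. deliver 0→1:  <1:lead b4 ->
4. propose(1,'x'):  nop
5. deliver 1→2:  <2:foll b4 ->
6. deliver 2→1:  nop
7. timeout(0):  <0:cand b6 ->
8. deliver 0→2:  <2:foll b6 ->
9. deliver 2→0:  <0:lead b6 ->
10. propose(2,'w'):  nop
11. deliver 2→1:  nop
12. deliver 0→2:  nop

empty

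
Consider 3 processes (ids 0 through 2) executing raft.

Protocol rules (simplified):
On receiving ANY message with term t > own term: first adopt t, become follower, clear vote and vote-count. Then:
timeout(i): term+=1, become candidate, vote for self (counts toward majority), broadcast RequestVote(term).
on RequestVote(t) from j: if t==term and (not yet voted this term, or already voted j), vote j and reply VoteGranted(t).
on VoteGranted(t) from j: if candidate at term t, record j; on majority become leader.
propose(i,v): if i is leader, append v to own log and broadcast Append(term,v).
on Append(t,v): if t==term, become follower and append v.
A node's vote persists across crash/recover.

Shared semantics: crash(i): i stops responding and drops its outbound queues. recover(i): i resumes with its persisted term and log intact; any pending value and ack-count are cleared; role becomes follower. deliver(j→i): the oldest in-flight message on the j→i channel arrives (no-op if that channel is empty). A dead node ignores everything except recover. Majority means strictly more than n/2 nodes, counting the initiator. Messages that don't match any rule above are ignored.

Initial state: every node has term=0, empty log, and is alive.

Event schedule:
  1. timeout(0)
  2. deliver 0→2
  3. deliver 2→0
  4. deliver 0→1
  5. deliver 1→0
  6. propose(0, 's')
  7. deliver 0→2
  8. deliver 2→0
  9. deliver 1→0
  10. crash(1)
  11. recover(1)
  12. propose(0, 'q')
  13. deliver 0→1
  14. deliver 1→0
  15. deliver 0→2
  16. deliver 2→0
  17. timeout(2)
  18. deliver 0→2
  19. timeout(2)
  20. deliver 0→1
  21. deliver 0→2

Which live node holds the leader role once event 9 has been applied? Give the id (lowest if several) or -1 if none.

0

step 1 timeout(0): 0={cand,t=1,log=-}
step 2 deliver 0→2: 2={foll,t=1,log=-}
step 3 deliver 2→0: 0={lead,t=1,log=-}
step 4 deliver 0→1: 1={foll,t=1,log=-}
step 5 deliver 1→0: —
step 6 propose(0,'s'): 0={lead,t=1,log=s}
step 7 deliver 0→2: 2={foll,t=1,log=s}
step 8 deliver 2→0: —
step 9 deliver 1→0: —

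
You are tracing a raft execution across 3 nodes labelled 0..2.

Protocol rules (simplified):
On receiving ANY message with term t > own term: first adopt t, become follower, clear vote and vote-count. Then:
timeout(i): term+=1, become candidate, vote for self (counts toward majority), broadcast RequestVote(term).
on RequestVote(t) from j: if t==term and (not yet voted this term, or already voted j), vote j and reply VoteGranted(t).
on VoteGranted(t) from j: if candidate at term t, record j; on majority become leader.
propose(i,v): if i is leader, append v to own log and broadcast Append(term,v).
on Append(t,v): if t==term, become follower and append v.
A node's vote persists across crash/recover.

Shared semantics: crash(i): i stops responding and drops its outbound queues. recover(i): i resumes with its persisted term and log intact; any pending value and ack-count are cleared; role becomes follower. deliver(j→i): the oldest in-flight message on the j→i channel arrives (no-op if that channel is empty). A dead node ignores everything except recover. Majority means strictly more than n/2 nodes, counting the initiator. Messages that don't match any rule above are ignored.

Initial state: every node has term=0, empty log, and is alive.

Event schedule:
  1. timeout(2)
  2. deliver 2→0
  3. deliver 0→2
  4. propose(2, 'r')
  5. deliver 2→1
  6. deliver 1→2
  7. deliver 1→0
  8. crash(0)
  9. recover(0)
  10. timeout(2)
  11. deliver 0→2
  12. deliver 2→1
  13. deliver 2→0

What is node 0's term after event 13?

1

step 1 timeout(2): 2={cand,t=1,log=-}
step 2 deliver 2→0: 0={foll,t=1,log=-}
step 3 deliver 0→2: 2={lead,t=1,log=-}
step 4 propose(2,'r'): 2={lead,t=1,log=r}
step 5 deliver 2→1: 1={foll,t=1,log=-}
step 6 deliver 1→2: —
step 7 deliver 1→0: —
step 8 crash(0): 0={✗foll,t=1,log=-}
step 9 recover(0): 0={foll,t=1,log=-}
step 10 timeout(2): 2={cand,t=2,log=r}
step 11 deliver 0→2: —
step 12 deliver 2→1: 1={foll,t=1,log=r}
step 13 deliver 2→0: 0={foll,t=1,log=r}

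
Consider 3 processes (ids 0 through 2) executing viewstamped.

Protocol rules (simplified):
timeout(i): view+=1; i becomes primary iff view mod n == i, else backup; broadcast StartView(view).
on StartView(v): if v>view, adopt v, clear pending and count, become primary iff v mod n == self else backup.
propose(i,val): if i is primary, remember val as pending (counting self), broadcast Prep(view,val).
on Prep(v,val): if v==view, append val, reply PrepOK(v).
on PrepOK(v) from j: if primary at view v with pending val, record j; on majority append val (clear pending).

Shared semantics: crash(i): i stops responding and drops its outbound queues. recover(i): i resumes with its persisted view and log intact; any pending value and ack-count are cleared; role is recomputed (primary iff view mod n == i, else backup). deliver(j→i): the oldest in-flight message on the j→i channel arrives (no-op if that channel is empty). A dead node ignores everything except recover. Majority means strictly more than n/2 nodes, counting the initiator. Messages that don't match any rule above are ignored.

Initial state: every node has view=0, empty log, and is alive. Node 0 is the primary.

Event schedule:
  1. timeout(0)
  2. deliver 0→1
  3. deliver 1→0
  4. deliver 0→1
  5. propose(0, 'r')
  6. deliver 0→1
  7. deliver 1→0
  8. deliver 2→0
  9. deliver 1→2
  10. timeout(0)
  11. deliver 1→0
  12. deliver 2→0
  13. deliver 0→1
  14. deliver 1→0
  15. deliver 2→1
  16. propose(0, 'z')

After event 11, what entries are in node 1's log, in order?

e1 timeout(0): 0[back,v=1,-]
e2 deliver 0→1: 1[prim,v=1,-]
e3 deliver 1→0: ·
e4 deliver 0→1: ·
e5 propose(0,'r'): ·
e6 deliver 0→1: ·
e7 deliver 1→0: ·
e8 deliver 2→0: ·
e9 deliver 1→2: ·
e10 timeout(0): 0[back,v=2,-]
e11 deliver 1→0: ·

empty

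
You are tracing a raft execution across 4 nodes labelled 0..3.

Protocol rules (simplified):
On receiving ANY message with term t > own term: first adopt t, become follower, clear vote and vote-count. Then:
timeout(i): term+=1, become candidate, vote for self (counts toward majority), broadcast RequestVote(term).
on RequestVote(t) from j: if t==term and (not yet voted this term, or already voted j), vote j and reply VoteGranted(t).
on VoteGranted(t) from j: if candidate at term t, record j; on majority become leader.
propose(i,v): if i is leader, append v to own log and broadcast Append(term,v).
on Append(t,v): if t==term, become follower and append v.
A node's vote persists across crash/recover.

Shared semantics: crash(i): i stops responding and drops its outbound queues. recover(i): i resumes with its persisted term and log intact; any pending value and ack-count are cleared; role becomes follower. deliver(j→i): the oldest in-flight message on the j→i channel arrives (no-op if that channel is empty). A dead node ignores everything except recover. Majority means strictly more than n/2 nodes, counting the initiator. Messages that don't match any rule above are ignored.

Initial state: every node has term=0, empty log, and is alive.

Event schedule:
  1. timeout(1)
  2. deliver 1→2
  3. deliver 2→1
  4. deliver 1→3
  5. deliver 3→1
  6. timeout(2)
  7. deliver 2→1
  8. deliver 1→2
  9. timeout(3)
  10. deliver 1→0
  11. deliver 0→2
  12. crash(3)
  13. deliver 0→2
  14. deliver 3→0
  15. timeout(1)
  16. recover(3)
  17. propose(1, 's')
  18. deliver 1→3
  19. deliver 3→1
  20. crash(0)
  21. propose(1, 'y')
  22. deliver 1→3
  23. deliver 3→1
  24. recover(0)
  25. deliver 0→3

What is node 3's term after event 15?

2

e1 timeout(1): 1[cand,t=1,-]
e2 deliver 1→2: 2[foll,t=1,-]
e3 deliver 2→1: ·
e4 deliver 1→3: 3[foll,t=1,-]
e5 deliver 3→1: 1[lead,t=1,-]
e6 timeout(2): 2[cand,t=2,-]
e7 deliver 2→1: 1[foll,t=2,-]
e8 deliver 1→2: ·
e9 timeout(3): 3[cand,t=2,-]
e10 deliver 1→0: 0[foll,t=1,-]
e11 deliver 0→2: ·
e12 crash(3): 3[✗cand,t=2,-]
e13 deliver 0→2: ·
e14 deliver 3→0: ·
e15 timeout(1): 1[cand,t=3,-]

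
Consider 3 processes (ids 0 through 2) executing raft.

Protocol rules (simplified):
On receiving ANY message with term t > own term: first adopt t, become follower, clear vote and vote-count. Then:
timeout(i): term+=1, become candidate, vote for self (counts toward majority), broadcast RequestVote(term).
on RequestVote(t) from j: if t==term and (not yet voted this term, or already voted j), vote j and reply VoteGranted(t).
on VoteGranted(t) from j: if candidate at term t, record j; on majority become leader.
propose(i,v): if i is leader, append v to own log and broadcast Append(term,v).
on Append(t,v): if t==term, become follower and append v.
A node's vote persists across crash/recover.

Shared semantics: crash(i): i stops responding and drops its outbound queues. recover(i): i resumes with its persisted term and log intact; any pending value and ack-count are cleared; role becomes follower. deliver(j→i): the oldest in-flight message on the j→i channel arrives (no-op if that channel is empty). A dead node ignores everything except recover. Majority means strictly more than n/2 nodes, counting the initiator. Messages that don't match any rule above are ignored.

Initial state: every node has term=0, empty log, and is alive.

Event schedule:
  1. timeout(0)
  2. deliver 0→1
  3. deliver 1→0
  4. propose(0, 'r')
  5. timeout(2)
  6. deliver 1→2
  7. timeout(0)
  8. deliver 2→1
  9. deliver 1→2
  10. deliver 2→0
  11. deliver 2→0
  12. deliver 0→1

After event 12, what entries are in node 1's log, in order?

r

[1] timeout(0) → N0(cand t1 [-])
[2] deliver 0→1 → N1(foll t1 [-])
[3] deliver 1→0 → N0(lead t1 [-])
[4] propose(0,'r') → N0(lead t1 [r])
[5] timeout(2) → N2(cand t1 [-])
[6] deliver 1→2 → ∅
[7] timeout(0) → N0(cand t2 [r])
[8] deliver 2→1 → ∅
[9] deliver 1→2 → ∅
[10] deliver 2→0 → ∅
[11] deliver 2→0 → ∅
[12] deliver 0→1 → N1(foll t1 [r])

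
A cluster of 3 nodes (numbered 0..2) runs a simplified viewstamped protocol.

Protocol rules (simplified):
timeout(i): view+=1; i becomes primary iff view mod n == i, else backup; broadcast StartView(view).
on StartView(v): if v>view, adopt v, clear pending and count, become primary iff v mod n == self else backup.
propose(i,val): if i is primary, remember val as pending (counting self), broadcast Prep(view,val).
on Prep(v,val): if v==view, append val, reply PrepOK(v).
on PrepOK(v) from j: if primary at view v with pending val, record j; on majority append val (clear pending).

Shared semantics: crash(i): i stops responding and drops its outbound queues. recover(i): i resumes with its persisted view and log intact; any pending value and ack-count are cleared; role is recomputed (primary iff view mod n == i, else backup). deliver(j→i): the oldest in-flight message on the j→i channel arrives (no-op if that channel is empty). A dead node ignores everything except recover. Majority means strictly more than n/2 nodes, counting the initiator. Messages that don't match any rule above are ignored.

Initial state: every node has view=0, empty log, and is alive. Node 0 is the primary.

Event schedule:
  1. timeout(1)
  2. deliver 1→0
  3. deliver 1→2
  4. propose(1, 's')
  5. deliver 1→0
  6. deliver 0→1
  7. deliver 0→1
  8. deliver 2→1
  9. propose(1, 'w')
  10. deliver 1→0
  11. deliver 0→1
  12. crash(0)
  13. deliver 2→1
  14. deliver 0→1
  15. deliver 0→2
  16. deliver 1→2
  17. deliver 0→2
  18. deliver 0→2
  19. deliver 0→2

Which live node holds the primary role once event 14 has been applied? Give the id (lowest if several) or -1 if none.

e1 timeout(1): 1[prim,v=1,-]
e2 deliver 1→0: 0[back,v=1,-]
e3 deliver 1→2: 2[back,v=1,-]
e4 propose(1,'s'): ·
e5 deliver 1→0: 0[back,v=1,s]
e6 deliver 0→1: 1[prim,v=1,s]
e7 deliver 0→1: ·
e8 deliver 2→1: ·
e9 propose(1,'w'): ·
e10 deliver 1→0: 0[back,v=1,s,w]
e11 deliver 0→1: 1[prim,v=1,s,w]
e12 crash(0): 0[✗back,v=1,s,w]
e13 deliver 2→1: ·
e14 deliver 0→1: ·

1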